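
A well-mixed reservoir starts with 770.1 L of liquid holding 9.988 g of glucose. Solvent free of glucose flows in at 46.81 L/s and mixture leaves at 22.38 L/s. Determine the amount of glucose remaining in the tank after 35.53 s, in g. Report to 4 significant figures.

5.003 g

Let m(t) be the amount of glucose. Volume: V(t) = V₀ + (Q_in − Q_out) t = 770.1 + 24.4300 t; V(35.53) = 1638.10 L.
No glucose enters, so dm/dt = −Q_out · (m/V).
dm/m = −Q_out dt/(V₀ + 24.4300 t); integrating gives ln(m/m₀) = −(Q_out/(Q_in−Q_out)) ln(V/V₀).
m = m₀ (V₀/V)^(Q_out/(Q_in−Q_out)) = 9.988 × (770.1/1638.10)^(0.916087) = 5.00256 g.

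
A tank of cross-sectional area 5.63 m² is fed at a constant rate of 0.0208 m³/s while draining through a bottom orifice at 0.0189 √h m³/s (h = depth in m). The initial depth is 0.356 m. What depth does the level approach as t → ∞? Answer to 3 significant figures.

Level balance: A dh/dt = 0.0208 − 0.0189 √h. Setting dh/dt = 0:
Q_in = 0.0189 √h_ss ⇒ √h_ss = 0.0208/0.0189 = 1.1005.
h_ss = 1.1005² = 1.2112 m. (Since h₀ = 0.356 m < h_ss, the level will rise toward this value.)

1.21 m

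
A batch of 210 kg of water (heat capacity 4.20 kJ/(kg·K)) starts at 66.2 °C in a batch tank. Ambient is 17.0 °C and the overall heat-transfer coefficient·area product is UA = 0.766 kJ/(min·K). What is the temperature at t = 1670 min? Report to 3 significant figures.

28.5 °C

Lumped-capacitance energy balance: M c_p dT/dt = UA(T_amb − T).
dT/dt = (T_ss − T)/τ with T_ss = T_amb = 17.000 °C, τ = M c_p/UA = 210·4.20/0.766 = 1151.4 min.
T approaches T_ss exponentially: T(t) = T_ss + (T₀ − T_ss) e^(−t/τ).
T(1670) = 17.000 + (49.200)·0.23449 = 28.537 °C.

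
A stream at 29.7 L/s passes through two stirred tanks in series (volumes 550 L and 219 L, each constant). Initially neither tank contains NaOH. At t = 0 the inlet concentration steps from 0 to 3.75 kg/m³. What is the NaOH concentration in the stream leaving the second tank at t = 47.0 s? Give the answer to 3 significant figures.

3.26 kg/m³

Each tank obeys Vᵢ dCᵢ/dt = Q(Cᵢ₋₁ − Cᵢ), so τᵢ = Vᵢ/Q.
τ₁ = 550/29.7 = 18.519 s; τ₂ = 219/29.7 = 7.3737 s.
Solving the cascade with C₁(0)=C₂(0)=0 gives C₂(t) = C_in[1 − (τ₁ e^(−t/τ₁) − τ₂ e^(−t/τ₂))/(τ₁ − τ₂)].
At t = 47.0: e^(−t/τ₁) = 0.079024, e^(−t/τ₂) = 0.0017054.
C₂ = 3.75·[1 − (18.519·0.079024 − 7.3737·0.0017054)/(11.145)] = 3.75·0.86982 = 3.2618 kg/m³.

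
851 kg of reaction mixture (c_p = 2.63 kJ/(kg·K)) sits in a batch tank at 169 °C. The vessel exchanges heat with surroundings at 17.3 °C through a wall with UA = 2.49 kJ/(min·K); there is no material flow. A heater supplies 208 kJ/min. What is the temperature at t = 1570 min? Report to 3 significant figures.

113 °C

M c_p dT/dt = −UA(T − T_amb) + Q̇.
dT/dt = (T_ss − T)/τ with T_ss = T_amb + Q̇/UA = 17.3 + 208/2.49 = 100.83 °C, τ = M c_p/UA = 851·2.63/2.49 = 898.85 min.
Solution: T(t) = T_ss + (T₀ − T_ss) e^(−t/τ).
T(1570) = 100.83 + (68.166)·0.17435 = 112.72 °C.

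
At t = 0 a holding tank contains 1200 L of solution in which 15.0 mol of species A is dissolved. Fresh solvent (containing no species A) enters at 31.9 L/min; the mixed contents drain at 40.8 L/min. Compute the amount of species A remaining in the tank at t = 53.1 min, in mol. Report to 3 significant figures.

Let m(t) be the amount of species A. Volume: V(t) = V₀ + (Q_in − Q_out) t = 1200 − 8.9000 t; V(53.1) = 727.41 L.
Solute balance: dm/dt = 0 − Q_out C = −Q_out m/V(t).
dm/m = −Q_out dt/(V₀ − 8.9000 t); integrating gives ln(m/m₀) = −(Q_out/(Q_in−Q_out)) ln(V/V₀).
m = m₀ (V₀/V)^(Q_out/(Q_in−Q_out)) = 15.0 × (1200/727.41)^(-4.5843) = 1.5117 mol.

1.51 mol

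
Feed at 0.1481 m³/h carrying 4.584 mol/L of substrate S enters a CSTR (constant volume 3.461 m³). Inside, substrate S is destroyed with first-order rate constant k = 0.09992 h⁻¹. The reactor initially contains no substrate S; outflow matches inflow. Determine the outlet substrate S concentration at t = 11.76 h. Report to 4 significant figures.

Accumulation = in − out − consumed: V dC/dt = Q C_in − Q C − k V C.
This is linear with rate a = Q/V + k = 0.142711 h⁻¹.
C_ss = Q C_in/(Q + kV) = 1.37449 mol/L; C(t) = C_ss + (C₀ − C_ss) e^(−a t).
C(11.76) = 1.37449 + (-1.37449)·e^(−0.142711·11.76) = 1.37449 + (-1.37449)·0.186694 = 1.11788 mol/L.

1.118 mol/L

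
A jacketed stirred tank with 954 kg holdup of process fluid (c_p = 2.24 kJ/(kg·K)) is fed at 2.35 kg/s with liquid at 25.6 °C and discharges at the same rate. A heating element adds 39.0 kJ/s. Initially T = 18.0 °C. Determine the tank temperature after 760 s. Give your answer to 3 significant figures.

30.7 °C

Heat balance on the well-mixed liquid: M c_p dT/dt = ṁ c_p (T_in − T) + 39.0.
Rearrange: dT/dt = (T_ss − T)/τ with τ = M/ṁ = 405.96 s and T_ss = T_in + Q̇/(ṁ c_p) = 33.009 °C.
T approaches T_ss exponentially: T(t) = T_ss + (T₀ − T_ss) e^(−t/τ).
T(760) = 33.009 + (-15.009)·e^(−760/405.96) = 33.009 + (-15.009)·0.15380 = 30.700 °C.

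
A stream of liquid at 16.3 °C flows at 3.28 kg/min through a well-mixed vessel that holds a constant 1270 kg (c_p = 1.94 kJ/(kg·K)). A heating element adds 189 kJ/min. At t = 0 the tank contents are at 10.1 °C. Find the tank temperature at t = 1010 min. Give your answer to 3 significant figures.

43.4 °C

Heat balance on the well-mixed liquid: M c_p dT/dt = ṁ c_p (T_in − T) + 189.
Rearrange: dT/dt = (T_ss − T)/τ with τ = M/ṁ = 387.20 min and T_ss = T_in + Q̇/(ṁ c_p) = 46.002 °C.
This is linear first-order; T(t) = T_ss + (T₀ − T_ss) e^(−t/τ).
T(1010) = 46.002 + (-35.902)·e^(−1010/387.20) = 46.002 + (-35.902)·0.073645 = 43.358 °C.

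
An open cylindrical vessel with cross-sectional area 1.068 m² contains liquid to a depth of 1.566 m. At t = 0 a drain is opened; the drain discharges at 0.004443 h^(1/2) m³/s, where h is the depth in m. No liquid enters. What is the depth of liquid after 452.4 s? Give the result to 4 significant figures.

A dh/dt = −Q_out = −0.004443 √h.
Separate and integrate: 2(√h − √h₀) = −(0.004443/A) t.
√h = √1.566 − 0.004443·452.4/(2·1.068) = 1.25140 − 0.941017 = 0.310382.
h = 0.310382² = 0.0963369 m.

0.09634 m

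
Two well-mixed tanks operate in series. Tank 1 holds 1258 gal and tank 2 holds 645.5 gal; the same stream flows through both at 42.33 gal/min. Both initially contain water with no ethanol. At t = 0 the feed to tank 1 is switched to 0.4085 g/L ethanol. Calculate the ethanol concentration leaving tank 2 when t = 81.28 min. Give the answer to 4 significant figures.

Each tank obeys Vᵢ dCᵢ/dt = Q(Cᵢ₋₁ − Cᵢ), so τᵢ = Vᵢ/Q.
τ₁ = 1258/42.33 = 29.7189 min; τ₂ = 645.5/42.33 = 15.2492 min.
Solving the cascade with C₁(0)=C₂(0)=0 gives C₂(t) = C_in[1 − (τ₁ e^(−t/τ₁) − τ₂ e^(−t/τ₂))/(τ₁ − τ₂)].
At t = 81.28: e^(−t/τ₁) = 0.0648965, e^(−t/τ₂) = 0.00484356.
C₂ = 0.4085·[1 − (29.7189·0.0648965 − 15.2492·0.00484356)/(14.4696)] = 0.4085·0.871815 = 0.356136 g/L.

0.3561 g/L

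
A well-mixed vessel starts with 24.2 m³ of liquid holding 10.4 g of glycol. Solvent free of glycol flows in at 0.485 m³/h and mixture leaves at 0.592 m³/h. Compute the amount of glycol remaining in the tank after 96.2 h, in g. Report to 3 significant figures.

Let m(t) be the amount of glycol. Volume: V(t) = V₀ + (Q_in − Q_out) t = 24.2 − 0.10700 t; V(96.2) = 13.907 m³.
Solute balance: dm/dt = 0 − Q_out C = −Q_out m/V(t).
Separate: dm/m = −Q_out dt/V(t) ⇒ ln(m/m₀) = −(Q_out/(Q_in−Q_out)) ln(V/V₀).
m = m₀ (V₀/V)^(Q_out/(Q_in−Q_out)) = 10.4 × (24.2/13.907)^(-5.5327) = 0.48517 g.

0.485 g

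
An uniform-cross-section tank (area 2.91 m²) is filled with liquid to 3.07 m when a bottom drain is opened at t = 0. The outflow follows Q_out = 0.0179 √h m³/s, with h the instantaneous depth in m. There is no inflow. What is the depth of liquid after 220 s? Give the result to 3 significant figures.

1.16 m

With no inflow, A dh/dt = −0.0179 √h.
Separate and integrate: 2(√h − √h₀) = −(0.0179/A) t.
√h = √3.07 − 0.0179·220/(2·2.91) = 1.7521 − 0.67663 = 1.0755.
h = 1.0755² = 1.1567 m.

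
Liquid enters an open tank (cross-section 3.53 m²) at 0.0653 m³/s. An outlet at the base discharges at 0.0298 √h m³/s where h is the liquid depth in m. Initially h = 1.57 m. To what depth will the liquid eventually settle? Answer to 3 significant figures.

4.80 m

A dh/dt = Q_in − 0.0298 √h. Steady state requires inflow = outflow:
Q_in = 0.0298 √h_ss ⇒ √h_ss = 0.0653/0.0298 = 2.1913.
h_ss = 2.1913² = 4.8017 m. (Since h₀ = 1.57 m < h_ss, the level will rise toward this value.)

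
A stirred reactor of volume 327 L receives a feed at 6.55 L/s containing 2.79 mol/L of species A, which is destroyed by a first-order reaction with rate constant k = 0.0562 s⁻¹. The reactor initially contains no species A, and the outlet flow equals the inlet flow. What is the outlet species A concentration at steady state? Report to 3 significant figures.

Species balance: V dC/dt = Q C_in − Q C − k V C.
Steady state (dC/dt = 0): C_ss = Q C_in/(Q + kV) = C_in/(1 + kV/Q).
C_ss = 6.55·2.79/(6.55 + 0.0562·327) = 18.274/24.927 = 0.73311 mol/L.

0.733 mol/L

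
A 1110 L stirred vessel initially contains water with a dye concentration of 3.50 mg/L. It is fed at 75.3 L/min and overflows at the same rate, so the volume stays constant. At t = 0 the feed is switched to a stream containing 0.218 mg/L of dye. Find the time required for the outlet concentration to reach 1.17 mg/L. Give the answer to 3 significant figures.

18.2 min

Species balance: V dC/dt = Q(C_in − C) ⇒ τ = V/Q = 14.741 min.
C(t) = C_in + (C₀ − C_in) e^(−t/τ). Set C = 1.17 and solve for t:
e^(−t/τ) = (C − C_in)/(C₀ − C_in) = (1.17 − 0.218)/(3.50 − 0.218) = 0.29007
t = −τ ln(…) = 14.741 × 1.2376 = 18.244 min.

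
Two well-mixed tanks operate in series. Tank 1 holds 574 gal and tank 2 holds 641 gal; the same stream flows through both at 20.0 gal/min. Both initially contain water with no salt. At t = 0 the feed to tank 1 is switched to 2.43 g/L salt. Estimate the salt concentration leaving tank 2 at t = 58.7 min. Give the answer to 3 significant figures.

1.40 g/L

Species balance on tank i: dCᵢ/dt = (Cᵢ₋₁ − Cᵢ)/τᵢ with τᵢ = Vᵢ/Q.
τ₁ = 574/20.0 = 28.700 min; τ₂ = 641/20.0 = 32.050 min.
Tank 1: C₁ = C_in(1 − e^(−t/τ₁)). Tank 2 (τ₁ ≠ τ₂): C₂ = C_in[1 − (τ₁ e^(−t/τ₁) − τ₂ e^(−t/τ₂))/(τ₁ − τ₂)].
At t = 58.7: e^(−t/τ₁) = 0.12934, e^(−t/τ₂) = 0.16017.
C₂ = 2.43·[1 − (28.700·0.12934 − 32.050·0.16017)/(-3.3500)] = 2.43·0.57571 = 1.3990 g/L.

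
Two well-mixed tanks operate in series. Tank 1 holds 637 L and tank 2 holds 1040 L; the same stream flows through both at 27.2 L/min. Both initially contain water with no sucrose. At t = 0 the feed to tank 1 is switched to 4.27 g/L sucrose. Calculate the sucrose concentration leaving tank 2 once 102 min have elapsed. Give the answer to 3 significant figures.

Each tank obeys Vᵢ dCᵢ/dt = Q(Cᵢ₋₁ − Cᵢ), so τᵢ = Vᵢ/Q.
τ₁ = 637/27.2 = 23.419 min; τ₂ = 1040/27.2 = 38.235 min.
Solving the cascade with C₁(0)=C₂(0)=0 gives C₂(t) = C_in[1 − (τ₁ e^(−t/τ₁) − τ₂ e^(−t/τ₂))/(τ₁ − τ₂)].
At t = 102: e^(−t/τ₁) = 0.012837, e^(−t/τ₂) = 0.069412.
C₂ = 4.27·[1 − (23.419·0.012837 − 38.235·0.069412)/(-14.816)] = 4.27·0.84116 = 3.5918 g/L.

3.59 g/L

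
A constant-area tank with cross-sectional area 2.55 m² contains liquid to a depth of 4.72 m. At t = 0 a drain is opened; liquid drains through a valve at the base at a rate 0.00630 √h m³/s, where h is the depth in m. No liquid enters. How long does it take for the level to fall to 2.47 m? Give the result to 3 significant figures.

486 s

Mass balance (ρ constant): A dh/dt = −0.00630 √h.
∫ h^(−1/2) dh = −(0.00630/A) ∫ dt, giving 2√h = 2√h₀ − (0.00630/A) t.
t = 2A(√h₀ − √h)/0.00630 = 2·2.55·(√4.72 − √2.47)/0.00630
  = 5.1000 × (2.1726 − 1.5716) / 0.00630 = 486.47 s.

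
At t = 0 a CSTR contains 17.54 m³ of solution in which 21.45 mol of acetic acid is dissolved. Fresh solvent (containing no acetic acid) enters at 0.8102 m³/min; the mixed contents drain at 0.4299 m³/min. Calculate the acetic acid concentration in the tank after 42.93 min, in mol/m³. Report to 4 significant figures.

Total volume: dV/dt = Q_in − Q_out = 0.380300 m³/min, so V(t) = 17.54 + 0.380300 t and V(42.93) = 33.8663 m³.
Species balance (pure solvent in): dm/dt = −Q_out · m/V(t).
dm/m = −Q_out dt/(V₀ + 0.380300 t); integrating gives ln(m/m₀) = −(Q_out/(Q_in−Q_out)) ln(V/V₀).
m = m₀ (V₀/V)^(Q_out/(Q_in−Q_out)) = 21.45 × (17.54/33.8663)^(1.13042) = 10.1958 mol.
C = m/V = 10.1958/33.8663 = 0.301061 mol/m³.

0.3011 mol/m³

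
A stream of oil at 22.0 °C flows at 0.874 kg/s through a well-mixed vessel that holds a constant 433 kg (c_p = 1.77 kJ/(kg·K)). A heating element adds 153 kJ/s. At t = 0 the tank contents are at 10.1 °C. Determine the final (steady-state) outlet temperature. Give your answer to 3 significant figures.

First-law balance (no shaft work): M c_p dT/dt = ṁ c_p (T_in − T) + 153.
At steady state dT/dt = 0 ⇒ T_ss = T_in + Q̇/(ṁ c_p) = 22.0 + 153/(0.874·1.77) = 120.90 °C.

121 °C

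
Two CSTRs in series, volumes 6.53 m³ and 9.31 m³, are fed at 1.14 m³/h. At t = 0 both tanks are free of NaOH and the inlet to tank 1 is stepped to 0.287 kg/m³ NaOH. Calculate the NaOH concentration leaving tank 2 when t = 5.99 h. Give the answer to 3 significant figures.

Each tank obeys Vᵢ dCᵢ/dt = Q(Cᵢ₋₁ − Cᵢ), so τᵢ = Vᵢ/Q.
τ₁ = 6.53/1.14 = 5.7281 h; τ₂ = 9.31/1.14 = 8.1667 h.
Solving the cascade with C₁(0)=C₂(0)=0 gives C₂(t) = C_in[1 − (τ₁ e^(−t/τ₁) − τ₂ e^(−t/τ₂))/(τ₁ − τ₂)].
At t = 5.99: e^(−t/τ₁) = 0.35144, e^(−t/τ₂) = 0.48024.
C₂ = 0.287·[1 − (5.7281·0.35144 − 8.1667·0.48024)/(-2.4386)] = 0.287·0.21721 = 0.062339 kg/m³.

0.0623 kg/m³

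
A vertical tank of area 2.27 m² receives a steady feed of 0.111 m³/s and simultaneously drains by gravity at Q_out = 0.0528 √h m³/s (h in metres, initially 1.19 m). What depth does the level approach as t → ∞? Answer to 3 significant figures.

Mass balance (ρ constant): A dh/dt = Q_in − 0.0528 √h. At steady state dh/dt = 0:
Q_in = 0.0528 √h_ss ⇒ √h_ss = 0.111/0.0528 = 2.1023.
h_ss = 2.1023² = 4.4196 m. (Since h₀ = 1.19 m < h_ss, the level will rise toward this value.)

4.42 m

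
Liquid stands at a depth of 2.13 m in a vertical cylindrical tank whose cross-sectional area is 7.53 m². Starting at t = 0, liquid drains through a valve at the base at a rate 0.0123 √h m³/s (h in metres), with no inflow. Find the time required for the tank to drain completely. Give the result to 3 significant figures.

With no inflow, A dh/dt = −0.0123 √h.
Separate and integrate: 2(√h − √h₀) = −(0.0123/A) t.
Tank is empty when √h = 0: t_empty = 2A√h₀/0.0123.
t_empty = 2·7.53·√2.13/0.0123 = 15.060·1.4595/0.0123 = 1786.9 s.

1790 s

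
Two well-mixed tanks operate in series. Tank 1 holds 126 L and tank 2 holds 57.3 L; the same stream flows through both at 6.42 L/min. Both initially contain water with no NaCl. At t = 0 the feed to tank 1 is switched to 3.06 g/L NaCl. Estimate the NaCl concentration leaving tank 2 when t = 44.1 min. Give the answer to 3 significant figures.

2.48 g/L

Species balance on tank i: dCᵢ/dt = (Cᵢ₋₁ − Cᵢ)/τᵢ with τᵢ = Vᵢ/Q.
τ₁ = 126/6.42 = 19.626 min; τ₂ = 57.3/6.42 = 8.9252 min.
Solving the cascade with C₁(0)=C₂(0)=0 gives C₂(t) = C_in[1 − (τ₁ e^(−t/τ₁) − τ₂ e^(−t/τ₂))/(τ₁ − τ₂)].
At t = 44.1: e^(−t/τ₁) = 0.10572, e^(−t/τ₂) = 0.0071471.
C₂ = 3.06·[1 − (19.626·0.10572 − 8.9252·0.0071471)/(10.701)] = 3.06·0.81207 = 2.4849 g/L.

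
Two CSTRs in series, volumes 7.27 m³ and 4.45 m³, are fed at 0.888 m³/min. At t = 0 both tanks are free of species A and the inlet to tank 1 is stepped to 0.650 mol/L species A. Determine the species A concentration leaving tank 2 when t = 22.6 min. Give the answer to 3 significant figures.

0.555 mol/L

Each tank obeys Vᵢ dCᵢ/dt = Q(Cᵢ₋₁ − Cᵢ), so τᵢ = Vᵢ/Q.
τ₁ = 7.27/0.888 = 8.1869 min; τ₂ = 4.45/0.888 = 5.0113 min.
Solving the cascade with C₁(0)=C₂(0)=0 gives C₂(t) = C_in[1 − (τ₁ e^(−t/τ₁) − τ₂ e^(−t/τ₂))/(τ₁ − τ₂)].
At t = 22.6: e^(−t/τ₁) = 0.063260, e^(−t/τ₂) = 0.011000.
C₂ = 0.650·[1 − (8.1869·0.063260 − 5.0113·0.011000)/(3.1757)] = 0.650·0.85427 = 0.55528 mol/L.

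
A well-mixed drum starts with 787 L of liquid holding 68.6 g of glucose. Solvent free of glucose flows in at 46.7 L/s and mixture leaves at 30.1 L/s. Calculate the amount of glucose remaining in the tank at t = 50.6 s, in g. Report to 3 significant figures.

18.4 g

Let m(t) be the amount of glucose. Volume: V(t) = V₀ + (Q_in − Q_out) t = 787 + 16.600 t; V(50.6) = 1627.0 L.
Solute balance: dm/dt = 0 − Q_out C = −Q_out m/V(t).
dm/m = −Q_out dt/(V₀ + 16.600 t); integrating gives ln(m/m₀) = −(Q_out/(Q_in−Q_out)) ln(V/V₀).
m = m₀ (V₀/V)^(Q_out/(Q_in−Q_out)) = 68.6 × (787/1627.0)^(1.8133) = 18.383 g.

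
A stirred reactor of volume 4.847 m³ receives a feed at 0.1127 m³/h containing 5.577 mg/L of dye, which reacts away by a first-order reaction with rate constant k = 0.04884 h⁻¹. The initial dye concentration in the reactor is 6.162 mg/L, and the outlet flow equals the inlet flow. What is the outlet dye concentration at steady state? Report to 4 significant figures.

Accumulation = in − out − consumed: V dC/dt = Q C_in − Q C − k V C.
At steady state: 0 = Q C_in − (Q + kV) C_ss, so C_ss = Q C_in/(Q + kV).
C_ss = 0.1127·5.577/(0.1127 + 0.04884·4.847) = 0.628528/0.349427 = 1.79874 mg/L.

1.799 mg/L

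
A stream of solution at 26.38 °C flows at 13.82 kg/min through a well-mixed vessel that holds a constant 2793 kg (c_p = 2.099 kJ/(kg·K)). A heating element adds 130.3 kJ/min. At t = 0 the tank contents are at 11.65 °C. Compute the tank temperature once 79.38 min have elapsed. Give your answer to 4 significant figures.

Heat balance on the well-mixed liquid: M c_p dT/dt = ṁ c_p (T_in − T) + 130.3.
τ = M/ṁ = 202.098 min; T_ss = T_in + Q̇/(ṁ c_p) = 26.38 + 130.3/(13.82·2.099) = 30.8718 °C.
T approaches T_ss exponentially: T(t) = T_ss + (T₀ − T_ss) e^(−t/τ).
T(79.38) = 30.8718 + (-19.2218)·e^(−79.38/202.098) = 30.8718 + (-19.2218)·0.675178 = 17.8937 °C.

17.89 °C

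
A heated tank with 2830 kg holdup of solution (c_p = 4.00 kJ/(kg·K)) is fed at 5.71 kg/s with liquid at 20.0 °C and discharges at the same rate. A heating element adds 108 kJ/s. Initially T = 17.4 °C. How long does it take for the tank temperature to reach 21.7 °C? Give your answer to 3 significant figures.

438 s

M c_p dT/dt = ṁ c_p (T_in − T) + Q̇.
τ = M/ṁ = 495.62 s; T_ss = T_in + Q̇/(ṁ c_p) = 24.729 °C.
T(t) = T_ss + (T₀ − T_ss) e^(−t/τ). Set T = 21.7:
e^(−t/τ) = (21.7 − 24.729)/(17.4 − 24.729) = 0.41325
t = −495.62 · ln(0.41325) = 437.98 s.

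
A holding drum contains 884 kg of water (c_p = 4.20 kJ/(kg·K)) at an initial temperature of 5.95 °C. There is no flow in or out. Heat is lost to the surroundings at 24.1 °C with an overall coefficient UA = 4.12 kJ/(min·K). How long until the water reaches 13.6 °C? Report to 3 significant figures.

Heat balance on the well-mixed liquid: M c_p dT/dt = −UA(T − T_amb).
τ = M c_p/UA = 901.17 min; T_ss = T_amb = 24.100 °C.
T(t) = T_ss + (T₀ − T_ss)e^(−t/τ); set T = 13.6:
t = −τ ln[(T − T_ss)/(T₀ − T_ss)] = −901.17 · ln(0.57851) = 493.20 min.

493 min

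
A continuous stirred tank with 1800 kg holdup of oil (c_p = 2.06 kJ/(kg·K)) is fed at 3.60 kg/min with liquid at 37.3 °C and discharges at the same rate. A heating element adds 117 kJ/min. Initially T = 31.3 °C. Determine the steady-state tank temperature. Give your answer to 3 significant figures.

First-law balance (no shaft work): M c_p dT/dt = ṁ c_p (T_in − T) + 117.
At steady state dT/dt = 0 ⇒ T_ss = T_in + Q̇/(ṁ c_p) = 37.3 + 117/(3.60·2.06) = 53.077 °C.

53.1 °C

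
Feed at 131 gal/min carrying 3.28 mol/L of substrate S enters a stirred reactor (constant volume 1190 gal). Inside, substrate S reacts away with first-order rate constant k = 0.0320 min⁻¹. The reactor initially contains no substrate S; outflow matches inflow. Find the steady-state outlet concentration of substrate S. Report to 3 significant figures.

Species balance: V dC/dt = Q C_in − Q C − k V C.
Steady state (dC/dt = 0): C_ss = Q C_in/(Q + kV) = C_in/(1 + kV/Q).
C_ss = 131·3.28/(131 + 0.0320·1190) = 429.68/169.08 = 2.5413 mol/L.

2.54 mol/L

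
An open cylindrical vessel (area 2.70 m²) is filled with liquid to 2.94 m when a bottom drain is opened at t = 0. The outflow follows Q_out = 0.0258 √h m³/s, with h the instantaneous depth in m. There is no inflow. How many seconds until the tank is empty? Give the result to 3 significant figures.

359 s

Accumulation of liquid (constant cross-section A): A dh/dt = −0.0258 √h.
Separate and integrate: 2(√h − √h₀) = −(0.0258/A) t.
Set h = 0: 2√h₀ = (0.0258/A) t_empty ⇒ t_empty = 2A√h₀/0.0258.
t_empty = 2·2.70·√2.94/0.0258 = 5.4000·1.7146/0.0258 = 358.88 s.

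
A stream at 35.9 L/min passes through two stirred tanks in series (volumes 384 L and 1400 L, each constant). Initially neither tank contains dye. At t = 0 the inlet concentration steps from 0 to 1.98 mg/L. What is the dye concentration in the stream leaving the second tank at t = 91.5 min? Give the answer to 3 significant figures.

1.72 mg/L

Each tank obeys Vᵢ dCᵢ/dt = Q(Cᵢ₋₁ − Cᵢ), so τᵢ = Vᵢ/Q.
τ₁ = 384/35.9 = 10.696 min; τ₂ = 1400/35.9 = 38.997 min.
Solving the cascade with C₁(0)=C₂(0)=0 gives C₂(t) = C_in[1 − (τ₁ e^(−t/τ₁) − τ₂ e^(−t/τ₂))/(τ₁ − τ₂)].
At t = 91.5: e^(−t/τ₁) = 0.00019272, e^(−t/τ₂) = 0.095721.
C₂ = 1.98·[1 − (10.696·0.00019272 − 38.997·0.095721)/(-28.301)] = 1.98·0.86817 = 1.7190 mg/L.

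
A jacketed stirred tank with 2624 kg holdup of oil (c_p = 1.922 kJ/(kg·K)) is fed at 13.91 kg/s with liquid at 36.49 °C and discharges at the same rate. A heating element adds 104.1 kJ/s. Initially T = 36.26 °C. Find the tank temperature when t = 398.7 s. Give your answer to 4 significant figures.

M c_p dT/dt = ṁ c_p (T_in − T) + Q̇.
Rearrange: dT/dt = (T_ss − T)/τ with τ = M/ṁ = 188.641 s and T_ss = T_in + Q̇/(ṁ c_p) = 40.3838 °C.
Integrating: T(t) = T_ss + (T₀ − T_ss) e^(−t/τ).
T(398.7) = 40.3838 + (-4.12377)·e^(−398.7/188.641) = 40.3838 + (-4.12377)·0.120810 = 39.8856 °C.

39.89 °C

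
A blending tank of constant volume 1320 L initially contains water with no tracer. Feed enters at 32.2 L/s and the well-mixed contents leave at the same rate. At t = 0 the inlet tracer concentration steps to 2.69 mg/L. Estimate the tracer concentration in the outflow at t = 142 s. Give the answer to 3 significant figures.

Mass balance on the solute (V constant): V dC/dt = Q(C_in − C).
So dC/dt = (C_in − C)/τ with τ = V/Q = 1320/32.2 = 40.994 s.
C approaches C_in exponentially: C(t) = C_in + (C₀ − C_in) e^(−t/τ).
C(142) = 2.69 + (0 − 2.69)·e^(−142/40.994) = 2.69 + (-2.6900)·0.031306 = 2.6058 mg/L.

2.61 mg/L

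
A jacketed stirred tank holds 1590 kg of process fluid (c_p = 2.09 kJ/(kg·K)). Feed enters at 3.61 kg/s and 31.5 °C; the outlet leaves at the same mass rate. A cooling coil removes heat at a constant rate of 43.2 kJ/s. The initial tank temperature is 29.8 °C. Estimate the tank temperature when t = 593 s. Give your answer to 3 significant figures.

M c_p dT/dt = ṁ c_p (T_in − T) − Q̇.
τ = M/ṁ = 440.44 s; T_ss = T_in − Q̇/(ṁ c_p) = 31.5 − 43.2/(3.61·2.09) = 25.774 °C.
Solution: T(t) = T_ss + (T₀ − T_ss) e^(−t/τ).
T(593) = 25.774 + (4.0257)·e^(−593/440.44) = 25.774 + (4.0257)·0.26018 = 26.822 °C.

26.8 °C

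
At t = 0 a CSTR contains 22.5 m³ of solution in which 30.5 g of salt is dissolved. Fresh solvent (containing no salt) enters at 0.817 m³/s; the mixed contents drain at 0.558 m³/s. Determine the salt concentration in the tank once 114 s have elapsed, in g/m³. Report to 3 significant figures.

0.0963 g/m³

Total volume: dV/dt = Q_in − Q_out = 0.25900 m³/s, so V(t) = 22.5 + 0.25900 t and V(114) = 52.026 m³.
Species balance (pure solvent in): dm/dt = −Q_out · m/V(t).
Separate: dm/m = −Q_out dt/V(t) ⇒ ln(m/m₀) = −(Q_out/(Q_in−Q_out)) ln(V/V₀).
m = m₀ (V₀/V)^(Q_out/(Q_in−Q_out)) = 30.5 × (22.5/52.026)^(2.1544) = 5.0119 g.
C = m/V = 5.0119/52.026 = 0.096334 g/m³.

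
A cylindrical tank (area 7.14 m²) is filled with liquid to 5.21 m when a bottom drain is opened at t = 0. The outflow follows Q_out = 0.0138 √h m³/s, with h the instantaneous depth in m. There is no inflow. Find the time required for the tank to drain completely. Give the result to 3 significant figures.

2360 s

With no inflow, A dh/dt = −0.0138 √h.
Separate and integrate: 2(√h − √h₀) = −(0.0138/A) t.
Tank is empty when √h = 0: t_empty = 2A√h₀/0.0138.
t_empty = 2·7.14·√5.21/0.0138 = 14.280·2.2825/0.0138 = 2361.9 s.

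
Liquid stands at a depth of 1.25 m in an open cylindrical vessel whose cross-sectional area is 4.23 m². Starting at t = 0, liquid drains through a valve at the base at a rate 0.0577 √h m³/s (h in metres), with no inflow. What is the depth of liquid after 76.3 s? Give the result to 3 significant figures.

A dh/dt = −Q_out = −0.0577 √h.
This is separable: 2 d(√h)/dt = −0.0577/A, so √h = √h₀ − (0.0577/(2A)) t.
√h = √1.25 − 0.0577·76.3/(2·4.23) = 1.1180 − 0.52039 = 0.59764.
h = 0.59764² = 0.35718 m.

0.357 m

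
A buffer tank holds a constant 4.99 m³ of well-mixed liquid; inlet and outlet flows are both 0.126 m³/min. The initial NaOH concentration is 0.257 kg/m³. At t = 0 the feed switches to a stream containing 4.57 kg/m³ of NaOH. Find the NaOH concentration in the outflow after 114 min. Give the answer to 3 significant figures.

4.33 kg/m³

Accumulation = in − out for the solute gives V dC/dt = Q(C_in − C).
So dC/dt = (C_in − C)/τ with τ = V/Q = 4.99/0.126 = 39.603 min.
Integrating: C(t) = C_in + (C₀ − C_in) e^(−t/τ).
C(114) = 4.57 + (0.257 − 4.57)·e^(−114/39.603) = 4.57 + (-4.3130)·0.056216 = 4.3275 kg/m³.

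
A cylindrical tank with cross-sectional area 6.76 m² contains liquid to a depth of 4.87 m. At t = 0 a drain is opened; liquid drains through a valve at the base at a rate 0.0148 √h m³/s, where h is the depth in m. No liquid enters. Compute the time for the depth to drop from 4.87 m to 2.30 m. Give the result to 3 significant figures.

631 s

Accumulation of liquid (constant cross-section A): A dh/dt = −0.0148 √h.
∫ h^(−1/2) dh = −(0.0148/A) ∫ dt, giving 2√h = 2√h₀ − (0.0148/A) t.
t = 2A(√h₀ − √h)/0.0148 = 2·6.76·(√4.87 − √2.30)/0.0148
  = 13.520 × (2.2068 − 1.5166) / 0.0148 = 630.54 s.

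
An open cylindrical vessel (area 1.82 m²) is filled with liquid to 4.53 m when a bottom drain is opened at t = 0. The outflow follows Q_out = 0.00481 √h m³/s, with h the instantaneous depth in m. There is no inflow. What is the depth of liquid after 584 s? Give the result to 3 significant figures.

Unsteady balance on liquid volume: A dh/dt = −0.00481 √h.
This is separable: 2 d(√h)/dt = −0.00481/A, so √h = √h₀ − (0.00481/(2A)) t.
√h = √4.53 − 0.00481·584/(2·1.82) = 2.1284 − 0.77171 = 1.3567.
h = 1.3567² = 1.8405 m.

1.84 m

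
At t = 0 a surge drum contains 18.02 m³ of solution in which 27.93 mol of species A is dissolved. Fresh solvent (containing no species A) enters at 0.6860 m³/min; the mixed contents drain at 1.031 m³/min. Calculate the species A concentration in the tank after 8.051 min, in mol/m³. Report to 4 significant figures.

Let m(t) be the amount of species A. Volume: V(t) = V₀ + (Q_in − Q_out) t = 18.02 − 0.345000 t; V(8.051) = 15.2424 m³.
No species A enters, so dm/dt = −Q_out · (m/V).
dm/m = −Q_out dt/(V₀ − 0.345000 t); integrating gives ln(m/m₀) = −(Q_out/(Q_in−Q_out)) ln(V/V₀).
m = m₀ (V₀/V)^(Q_out/(Q_in−Q_out)) = 27.93 × (18.02/15.2424)^(-2.98841) = 16.9360 mol.
C = m/V = 16.9360/15.2424 = 1.11111 mol/m³.

1.111 mol/m³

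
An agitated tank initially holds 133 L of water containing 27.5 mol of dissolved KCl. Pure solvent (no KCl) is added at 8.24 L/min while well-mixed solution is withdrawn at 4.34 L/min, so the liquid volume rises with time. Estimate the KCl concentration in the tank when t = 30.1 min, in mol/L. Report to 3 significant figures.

Total volume: dV/dt = Q_in − Q_out = 3.9000 L/min, so V(t) = 133 + 3.9000 t and V(30.1) = 250.39 L.
Solute balance: dm/dt = 0 − Q_out C = −Q_out m/V(t).
dm/m = −Q_out dt/(V₀ + 3.9000 t); integrating gives ln(m/m₀) = −(Q_out/(Q_in−Q_out)) ln(V/V₀).
m = m₀ (V₀/V)^(Q_out/(Q_in−Q_out)) = 27.5 × (133/250.39)^(1.1128) = 13.601 mol.
C = m/V = 13.601/250.39 = 0.054319 mol/L.

0.0543 mol/L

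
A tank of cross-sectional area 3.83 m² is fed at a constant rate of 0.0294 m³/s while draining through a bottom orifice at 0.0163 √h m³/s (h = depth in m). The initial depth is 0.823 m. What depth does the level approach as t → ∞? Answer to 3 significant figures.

Volume balance on the tank: A dh/dt = Q_in − 0.0163 √h. At steady state dh/dt = 0:
Q_in = 0.0163 √h_ss ⇒ √h_ss = 0.0294/0.0163 = 1.8037.
h_ss = 1.8037² = 3.2533 m. (Since h₀ = 0.823 m < h_ss, the level will rise toward this value.)

3.25 m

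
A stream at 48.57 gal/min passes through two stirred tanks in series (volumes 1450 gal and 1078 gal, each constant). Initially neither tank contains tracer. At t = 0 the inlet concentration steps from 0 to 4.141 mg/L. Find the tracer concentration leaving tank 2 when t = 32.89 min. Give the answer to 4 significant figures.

Time constants: τᵢ = Vᵢ/Q for each well-mixed tank.
τ₁ = 1450/48.57 = 29.8538 min; τ₂ = 1078/48.57 = 22.1948 min.
Tank 1: C₁ = C_in(1 − e^(−t/τ₁)). Tank 2 (τ₁ ≠ τ₂): C₂ = C_in[1 − (τ₁ e^(−t/τ₁) − τ₂ e^(−t/τ₂))/(τ₁ − τ₂)].
At t = 32.89: e^(−t/τ₁) = 0.332305, e^(−t/τ₂) = 0.227210.
C₂ = 4.141·[1 − (29.8538·0.332305 − 22.1948·0.227210)/(7.65905)] = 4.141·0.363145 = 1.50378 mg/L.

1.504 mg/L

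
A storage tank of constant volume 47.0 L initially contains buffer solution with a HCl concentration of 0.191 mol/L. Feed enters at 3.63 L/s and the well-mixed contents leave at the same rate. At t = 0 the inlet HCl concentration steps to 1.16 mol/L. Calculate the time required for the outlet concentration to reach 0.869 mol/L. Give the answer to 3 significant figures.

Unsteady species balance (constant V, well mixed): V dC/dt = Q(C_in − C), so τ = V/Q = 12.948 s.
C(t) = C_in + (C₀ − C_in) e^(−t/τ). Set C = 0.869 and solve for t:
e^(−t/τ) = (C − C_in)/(C₀ − C_in) = (0.869 − 1.16)/(0.191 − 1.16) = 0.30031
t = −τ ln(…) = 12.948 × 1.2029 = 15.575 s.

15.6 s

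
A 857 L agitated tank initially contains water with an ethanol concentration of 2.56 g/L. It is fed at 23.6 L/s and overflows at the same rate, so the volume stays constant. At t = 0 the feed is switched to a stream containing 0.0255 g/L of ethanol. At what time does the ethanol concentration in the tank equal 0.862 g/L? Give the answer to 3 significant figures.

Transient balance on the dissolved component: V dC/dt = Q(C_in − C), so τ = V/Q = 36.314 s.
C(t) = C_in + (C₀ − C_in) e^(−t/τ). Set C = 0.862 and solve for t:
e^(−t/τ) = (C − C_in)/(C₀ − C_in) = (0.862 − 0.0255)/(2.56 − 0.0255) = 0.33005
t = −τ ln(…) = 36.314 × 1.1085 = 40.254 s.

40.3 s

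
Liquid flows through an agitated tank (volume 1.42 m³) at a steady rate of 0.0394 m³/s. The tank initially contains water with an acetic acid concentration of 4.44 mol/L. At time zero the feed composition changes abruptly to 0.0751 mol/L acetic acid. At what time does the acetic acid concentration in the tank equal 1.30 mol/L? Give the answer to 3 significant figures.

45.8 s

Species balance: V dC/dt = Q(C_in − C) ⇒ τ = V/Q = 36.041 s.
C(t) = C_in + (C₀ − C_in) e^(−t/τ). Set C = 1.30 and solve for t:
e^(−t/τ) = (C − C_in)/(C₀ − C_in) = (1.30 − 0.0751)/(4.44 − 0.0751) = 0.28062
t = −τ ln(…) = 36.041 × 1.2707 = 45.798 s.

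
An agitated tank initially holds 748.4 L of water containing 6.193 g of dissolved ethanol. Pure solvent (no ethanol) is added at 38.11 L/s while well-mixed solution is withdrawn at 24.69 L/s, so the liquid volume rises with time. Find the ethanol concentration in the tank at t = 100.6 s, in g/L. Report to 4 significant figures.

0.0004428 g/L

Total volume: dV/dt = Q_in − Q_out = 13.4200 L/s, so V(t) = 748.4 + 13.4200 t and V(100.6) = 2098.45 L.
Species balance (pure solvent in): dm/dt = −Q_out · m/V(t).
dm/m = −Q_out dt/(V₀ + 13.4200 t); integrating gives ln(m/m₀) = −(Q_out/(Q_in−Q_out)) ln(V/V₀).
m = m₀ (V₀/V)^(Q_out/(Q_in−Q_out)) = 6.193 × (748.4/2098.45)^(1.83979) = 0.929194 g.
C = m/V = 0.929194/2098.45 = 0.000442800 g/L.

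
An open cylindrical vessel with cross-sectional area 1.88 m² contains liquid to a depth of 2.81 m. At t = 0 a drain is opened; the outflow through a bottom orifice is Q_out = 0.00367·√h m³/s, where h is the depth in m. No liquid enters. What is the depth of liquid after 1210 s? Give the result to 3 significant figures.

0.245 m

Unsteady balance on liquid volume: A dh/dt = −0.00367 √h.
Separate and integrate: 2(√h − √h₀) = −(0.00367/A) t.
√h = √2.81 − 0.00367·1210/(2·1.88) = 1.6763 − 1.1810 = 0.49527.
h = 0.49527² = 0.24529 m.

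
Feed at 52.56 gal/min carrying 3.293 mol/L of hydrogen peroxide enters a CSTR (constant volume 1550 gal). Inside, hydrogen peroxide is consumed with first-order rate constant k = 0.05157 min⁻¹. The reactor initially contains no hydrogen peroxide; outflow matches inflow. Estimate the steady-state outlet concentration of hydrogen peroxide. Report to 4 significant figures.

Species balance: V dC/dt = Q C_in − Q C − k V C.
At steady state: 0 = Q C_in − (Q + kV) C_ss, so C_ss = Q C_in/(Q + kV).
C_ss = 52.56·3.293/(52.56 + 0.05157·1550) = 173.080/132.493 = 1.30633 mol/L.

1.306 mol/L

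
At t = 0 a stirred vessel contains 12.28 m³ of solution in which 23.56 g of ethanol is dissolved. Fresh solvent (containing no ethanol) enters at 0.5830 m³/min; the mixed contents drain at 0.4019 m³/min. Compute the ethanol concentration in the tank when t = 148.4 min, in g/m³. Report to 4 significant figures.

0.04590 g/m³

Let m(t) be the amount of ethanol. Volume: V(t) = V₀ + (Q_in − Q_out) t = 12.28 + 0.181100 t; V(148.4) = 39.1552 m³.
No ethanol enters, so dm/dt = −Q_out · (m/V).
dm/m = −Q_out dt/(V₀ + 0.181100 t); integrating gives ln(m/m₀) = −(Q_out/(Q_in−Q_out)) ln(V/V₀).
m = m₀ (V₀/V)^(Q_out/(Q_in−Q_out)) = 23.56 × (12.28/39.1552)^(2.21922) = 1.79720 g.
C = m/V = 1.79720/39.1552 = 0.0458994 g/m³.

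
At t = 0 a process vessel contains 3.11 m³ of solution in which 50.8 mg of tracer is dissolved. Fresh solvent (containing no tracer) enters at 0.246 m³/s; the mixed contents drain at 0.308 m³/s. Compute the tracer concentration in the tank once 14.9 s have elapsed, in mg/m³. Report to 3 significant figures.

Let m(t) be the amount of tracer. Volume: V(t) = V₀ + (Q_in − Q_out) t = 3.11 − 0.062000 t; V(14.9) = 2.1862 m³.
Species balance (pure solvent in): dm/dt = −Q_out · m/V(t).
dm/m = −Q_out dt/(V₀ − 0.062000 t); integrating gives ln(m/m₀) = −(Q_out/(Q_in−Q_out)) ln(V/V₀).
m = m₀ (V₀/V)^(Q_out/(Q_in−Q_out)) = 50.8 × (3.11/2.1862)^(-4.9677) = 8.8196 mg.
C = m/V = 8.8196/2.1862 = 4.0342 mg/m³.

4.03 mg/m³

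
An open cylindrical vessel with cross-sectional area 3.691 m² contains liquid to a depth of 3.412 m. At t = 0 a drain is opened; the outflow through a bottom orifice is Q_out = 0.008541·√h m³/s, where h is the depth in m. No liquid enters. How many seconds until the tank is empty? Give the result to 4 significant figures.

1597 s

With no inflow, A dh/dt = −0.008541 √h.
Separate and integrate: 2(√h − √h₀) = −(0.008541/A) t.
Tank is empty when √h = 0: t_empty = 2A√h₀/0.008541.
t_empty = 2·3.691·√3.412/0.008541 = 7.38200·1.84716/0.008541 = 1596.50 s.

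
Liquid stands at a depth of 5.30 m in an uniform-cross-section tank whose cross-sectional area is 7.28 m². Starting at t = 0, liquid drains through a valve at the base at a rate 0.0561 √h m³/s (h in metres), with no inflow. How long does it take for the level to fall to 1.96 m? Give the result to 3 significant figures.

234 s

Volume balance on the tank: A dh/dt = −0.0561 √h.
Separate and integrate: 2(√h − √h₀) = −(0.0561/A) t.
t = 2A(√h₀ − √h)/0.0561 = 2·7.28·(√5.30 − √1.96)/0.0561
  = 14.560 × (2.3022 − 1.4000) / 0.0561 = 234.15 s.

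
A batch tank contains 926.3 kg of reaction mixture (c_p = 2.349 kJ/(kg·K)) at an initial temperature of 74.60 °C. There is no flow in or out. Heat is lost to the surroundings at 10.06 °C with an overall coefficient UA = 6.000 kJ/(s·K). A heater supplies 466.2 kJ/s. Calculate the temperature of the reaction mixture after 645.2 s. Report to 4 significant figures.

85.54 °C

M c_p dT/dt = −UA(T − T_amb) + Q̇.
dT/dt = (T_ss − T)/τ with T_ss = T_amb + Q̇/UA = 10.06 + 466.2/6.000 = 87.7600 °C, τ = M c_p/UA = 926.3·2.349/6.000 = 362.646 s.
T approaches T_ss exponentially: T(t) = T_ss + (T₀ − T_ss) e^(−t/τ).
T(645.2) = 87.7600 + (-13.1600)·0.168783 = 85.5388 °C.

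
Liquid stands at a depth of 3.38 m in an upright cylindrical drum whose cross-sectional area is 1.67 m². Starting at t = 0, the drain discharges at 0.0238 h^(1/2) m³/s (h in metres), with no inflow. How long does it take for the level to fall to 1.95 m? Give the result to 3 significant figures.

62.0 s

Mass balance (ρ constant): A dh/dt = −0.0238 √h.
∫ h^(−1/2) dh = −(0.0238/A) ∫ dt, giving 2√h = 2√h₀ − (0.0238/A) t.
t = 2A(√h₀ − √h)/0.0238 = 2·1.67·(√3.38 − √1.95)/0.0238
  = 3.3400 × (1.8385 − 1.3964) / 0.0238 = 62.036 s.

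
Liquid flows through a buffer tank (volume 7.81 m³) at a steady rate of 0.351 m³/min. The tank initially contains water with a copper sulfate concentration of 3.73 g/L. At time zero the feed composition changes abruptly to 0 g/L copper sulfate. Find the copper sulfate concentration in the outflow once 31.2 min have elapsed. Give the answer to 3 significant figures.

Unsteady species balance (constant V, well mixed): V dC/dt = Q(C_in − C).
Rewrite as dC/dt + C/τ = C_in/τ, τ = V/Q = 22.251 min.
Solution: C(t) = C_in + (C₀ − C_in) e^(−t/τ).
C(31.2) = 0 + (3.73 − 0)·e^(−31.2/22.251) = 0 + (3.7300)·0.24605 = 0.91778 g/L.

0.918 g/L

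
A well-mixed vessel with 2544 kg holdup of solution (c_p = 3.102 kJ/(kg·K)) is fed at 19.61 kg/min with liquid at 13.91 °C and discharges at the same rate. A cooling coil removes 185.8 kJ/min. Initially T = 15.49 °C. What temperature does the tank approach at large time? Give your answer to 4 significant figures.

10.86 °C

M c_p dT/dt = ṁ c_p (T_in − T) − Q̇.
At steady state dT/dt = 0 ⇒ T_ss = T_in − Q̇/(ṁ c_p) = 13.91 − 185.8/(19.61·3.102) = 10.8556 °C.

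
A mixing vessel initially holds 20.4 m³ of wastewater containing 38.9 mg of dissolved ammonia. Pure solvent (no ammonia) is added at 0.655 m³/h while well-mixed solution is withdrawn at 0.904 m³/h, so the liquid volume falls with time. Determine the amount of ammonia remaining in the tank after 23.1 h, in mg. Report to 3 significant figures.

Let m(t) be the amount of ammonia. Volume: V(t) = V₀ + (Q_in − Q_out) t = 20.4 − 0.24900 t; V(23.1) = 14.648 m³.
Solute balance: dm/dt = 0 − Q_out C = −Q_out m/V(t).
dm/m = −Q_out dt/(V₀ − 0.24900 t); integrating gives ln(m/m₀) = −(Q_out/(Q_in−Q_out)) ln(V/V₀).
m = m₀ (V₀/V)^(Q_out/(Q_in−Q_out)) = 38.9 × (20.4/14.648)^(-3.6305) = 11.687 mg.

11.7 mg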